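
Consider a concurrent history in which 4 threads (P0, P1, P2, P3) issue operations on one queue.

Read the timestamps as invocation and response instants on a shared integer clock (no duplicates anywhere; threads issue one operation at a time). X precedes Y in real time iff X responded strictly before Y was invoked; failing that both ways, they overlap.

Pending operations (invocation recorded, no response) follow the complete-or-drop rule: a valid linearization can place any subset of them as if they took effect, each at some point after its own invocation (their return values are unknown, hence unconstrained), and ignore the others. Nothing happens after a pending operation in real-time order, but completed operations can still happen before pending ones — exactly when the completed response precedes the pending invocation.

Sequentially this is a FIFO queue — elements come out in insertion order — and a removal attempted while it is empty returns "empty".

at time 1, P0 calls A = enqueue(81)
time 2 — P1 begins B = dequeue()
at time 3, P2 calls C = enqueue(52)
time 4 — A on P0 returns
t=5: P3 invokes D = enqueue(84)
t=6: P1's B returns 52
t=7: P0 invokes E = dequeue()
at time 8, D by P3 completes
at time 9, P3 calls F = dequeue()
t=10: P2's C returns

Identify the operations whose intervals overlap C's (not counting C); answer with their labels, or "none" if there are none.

A, B, D, E, F

C spans [3,10]: anything still running between times 3 and 10 counts as concurrent
A [1,4]: concurrent
B [2,6]: concurrent
D [5,8]: concurrent
E [7,…): concurrent
F [9,…): concurrent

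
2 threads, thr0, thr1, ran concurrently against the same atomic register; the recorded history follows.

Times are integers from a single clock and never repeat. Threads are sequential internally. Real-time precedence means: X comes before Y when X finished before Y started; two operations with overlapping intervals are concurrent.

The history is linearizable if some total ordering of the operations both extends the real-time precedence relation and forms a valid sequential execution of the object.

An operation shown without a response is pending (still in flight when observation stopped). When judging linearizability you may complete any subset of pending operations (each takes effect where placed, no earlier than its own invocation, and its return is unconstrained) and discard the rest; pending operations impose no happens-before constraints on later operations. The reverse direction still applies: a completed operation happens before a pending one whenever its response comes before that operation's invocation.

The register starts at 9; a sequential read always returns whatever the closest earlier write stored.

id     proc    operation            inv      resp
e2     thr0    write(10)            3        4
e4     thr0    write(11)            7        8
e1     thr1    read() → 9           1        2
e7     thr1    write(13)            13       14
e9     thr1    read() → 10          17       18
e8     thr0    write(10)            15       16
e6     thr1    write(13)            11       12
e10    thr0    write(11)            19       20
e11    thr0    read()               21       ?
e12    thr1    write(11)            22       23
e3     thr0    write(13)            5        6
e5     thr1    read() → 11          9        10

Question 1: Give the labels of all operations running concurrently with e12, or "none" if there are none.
Answer: e11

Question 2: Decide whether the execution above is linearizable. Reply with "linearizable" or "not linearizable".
linearizable

witness order: e1, e2, e3, e4, e5, e6, e7, e8, e9, e10, e11, e12
1. e1 read() → 9, leaving value 9
2. e2 write(10), leaving value 10
3. e3 write(13), leaving value 13
4. e4 write(11), leaving value 11
5. e5 read() → 11, leaving value 11
6. e6 write(13), leaving value 13
7. e7 write(13), leaving value 13
8. e8 write(10), leaving value 10
9. e9 read() → 10, leaving value 10
10. e10 write(11), leaving value 11
11. e11 read() (pending, included), leaving value 11
12. e12 write(11), leaving value 11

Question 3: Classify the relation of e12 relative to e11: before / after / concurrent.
Answer: concurrent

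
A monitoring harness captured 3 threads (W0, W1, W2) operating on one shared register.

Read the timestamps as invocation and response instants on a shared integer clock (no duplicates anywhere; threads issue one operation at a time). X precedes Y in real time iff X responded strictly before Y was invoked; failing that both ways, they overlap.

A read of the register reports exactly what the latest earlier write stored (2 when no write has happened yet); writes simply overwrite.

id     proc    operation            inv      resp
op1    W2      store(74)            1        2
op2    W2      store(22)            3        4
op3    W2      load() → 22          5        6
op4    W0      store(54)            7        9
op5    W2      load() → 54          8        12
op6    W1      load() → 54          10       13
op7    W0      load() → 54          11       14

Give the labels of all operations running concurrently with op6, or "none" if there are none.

concurrent with op6 ([10,13]): every op whose interval crosses 10..13
op1 [1,2]: before
op2 [3,4]: before
op3 [5,6]: before
op4 [7,9]: before
op5 [8,12]: concurrent
op7 [11,14]: concurrent

op5, op7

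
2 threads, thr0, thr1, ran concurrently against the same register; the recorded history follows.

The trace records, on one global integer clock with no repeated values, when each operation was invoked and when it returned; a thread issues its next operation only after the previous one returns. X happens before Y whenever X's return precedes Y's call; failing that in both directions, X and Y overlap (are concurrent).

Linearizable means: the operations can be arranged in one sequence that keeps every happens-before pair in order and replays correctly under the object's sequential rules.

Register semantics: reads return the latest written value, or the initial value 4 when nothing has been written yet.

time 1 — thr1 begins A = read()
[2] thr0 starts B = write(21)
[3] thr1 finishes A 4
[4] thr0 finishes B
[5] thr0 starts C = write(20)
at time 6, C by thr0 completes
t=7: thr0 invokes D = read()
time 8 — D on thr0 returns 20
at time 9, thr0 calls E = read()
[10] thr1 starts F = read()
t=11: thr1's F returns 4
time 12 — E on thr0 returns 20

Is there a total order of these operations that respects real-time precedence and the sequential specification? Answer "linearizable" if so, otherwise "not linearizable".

through event 10 a valid linearization exists; event 11 (F responding at time 11) ends that
checked exhaustively: 2 real-time-consistent orders of 5 completed operations, zero legal register replays
every completion of the 1 pending operation (E) was checked; none linearizes
for example A, B, C, D, F (pending dropped) fails at step 5: F read() → 4 is not legal there
for example B, A, C, D, F (pending dropped) fails at step 2: A read() → 4 is not legal there

not linearizable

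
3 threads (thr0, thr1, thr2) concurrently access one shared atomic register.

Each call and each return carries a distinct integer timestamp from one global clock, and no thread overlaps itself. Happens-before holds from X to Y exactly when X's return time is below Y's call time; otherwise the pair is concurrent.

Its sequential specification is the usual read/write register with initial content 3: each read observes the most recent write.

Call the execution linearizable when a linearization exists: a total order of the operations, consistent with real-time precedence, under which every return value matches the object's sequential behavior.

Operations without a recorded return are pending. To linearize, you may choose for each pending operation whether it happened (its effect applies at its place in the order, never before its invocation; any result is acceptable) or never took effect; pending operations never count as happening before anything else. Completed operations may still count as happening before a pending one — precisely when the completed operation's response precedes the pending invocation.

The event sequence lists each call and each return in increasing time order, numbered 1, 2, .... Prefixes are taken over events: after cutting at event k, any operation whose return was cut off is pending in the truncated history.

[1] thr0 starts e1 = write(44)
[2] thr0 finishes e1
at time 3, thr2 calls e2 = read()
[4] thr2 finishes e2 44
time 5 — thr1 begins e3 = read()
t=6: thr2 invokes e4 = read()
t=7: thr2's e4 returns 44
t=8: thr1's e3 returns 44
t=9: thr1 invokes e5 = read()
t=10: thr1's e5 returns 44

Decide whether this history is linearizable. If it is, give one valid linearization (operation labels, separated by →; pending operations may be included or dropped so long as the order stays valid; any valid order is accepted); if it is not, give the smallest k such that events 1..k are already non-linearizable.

linearizable — witness: e1 → e2 → e3 → e4 → e5

step 1: e1 write(44) — value 44
step 2: e2 read() → 44 — value 44
step 3: e3 read() → 44 — value 44
step 4: e4 read() → 44 — value 44
step 5: e5 read() → 44 — value 44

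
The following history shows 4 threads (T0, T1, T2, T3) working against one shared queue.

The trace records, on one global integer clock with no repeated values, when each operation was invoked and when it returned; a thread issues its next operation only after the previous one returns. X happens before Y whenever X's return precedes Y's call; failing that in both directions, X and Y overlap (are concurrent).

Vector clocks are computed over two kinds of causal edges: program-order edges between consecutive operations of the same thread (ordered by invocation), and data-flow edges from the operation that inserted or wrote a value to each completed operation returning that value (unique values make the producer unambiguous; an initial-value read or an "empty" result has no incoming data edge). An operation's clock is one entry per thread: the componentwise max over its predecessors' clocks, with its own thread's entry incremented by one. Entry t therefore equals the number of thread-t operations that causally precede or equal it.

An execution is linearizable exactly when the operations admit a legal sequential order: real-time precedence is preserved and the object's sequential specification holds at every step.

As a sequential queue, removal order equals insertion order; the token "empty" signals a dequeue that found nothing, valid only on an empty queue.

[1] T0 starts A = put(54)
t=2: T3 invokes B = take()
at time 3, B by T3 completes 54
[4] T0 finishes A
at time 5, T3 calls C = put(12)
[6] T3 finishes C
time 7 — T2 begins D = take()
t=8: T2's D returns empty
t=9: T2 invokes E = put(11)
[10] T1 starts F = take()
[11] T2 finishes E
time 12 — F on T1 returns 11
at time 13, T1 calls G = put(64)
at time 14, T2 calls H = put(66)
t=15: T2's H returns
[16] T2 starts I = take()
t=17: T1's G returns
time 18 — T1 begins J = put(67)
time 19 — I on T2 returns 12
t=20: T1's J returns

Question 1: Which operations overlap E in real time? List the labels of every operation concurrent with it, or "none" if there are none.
overlap test against E [9,11]: concurrent iff the interval meets 9..11
A [1,4]: before
B [2,3]: before
C [5,6]: before
D [7,8]: before
F [10,12]: concurrent
G [13,17]: after
H [14,15]: after
I [16,19]: after
J [18,20]: after

F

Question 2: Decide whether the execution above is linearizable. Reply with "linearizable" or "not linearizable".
cut after 7 events: linearizable; cut after 8 events (D responds, time 8): not linearizable
all 2 real-time-respecting orders fail — 4 completed queue operations, no legal replay
one such order, A, B, C, D, breaks at step 4 where D take() → empty is illegal
one such order, B, A, C, D, breaks at step 1 where B take() → 54 is illegal

not linearizable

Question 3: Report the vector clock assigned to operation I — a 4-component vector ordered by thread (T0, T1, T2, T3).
root op D, invoked 7: fresh clock plus T2's own tick → (0, 0, 1, 0)
root op A, invoked 1: fresh clock plus T0's own tick → (1, 0, 0, 0)
from VC(D)=(0, 0, 1, 0), E (invoked 9) maxes components and bumps T2 → (0, 0, 2, 0)
from VC(A)=(1, 0, 0, 0), B (invoked 2) maxes components and bumps T3 → (1, 0, 0, 1)
from VC(E)=(0, 0, 2, 0), H (invoked 14) maxes components and bumps T2 → (0, 0, 3, 0)
from VC(E)=(0, 0, 2, 0), F (invoked 10) maxes components and bumps T1 → (0, 1, 2, 0)
from VC(B)=(1, 0, 0, 1), C (invoked 5) maxes components and bumps T3 → (1, 0, 0, 2)
from VC(F)=(0, 1, 2, 0), G (invoked 13) maxes components and bumps T1 → (0, 2, 2, 0)
from VC(G)=(0, 2, 2, 0), J (invoked 18) maxes components and bumps T1 → (0, 3, 2, 0)
from VC(C)=(1, 0, 0, 2), VC(H)=(0, 0, 3, 0), I (invoked 16) maxes components and bumps T2 → (1, 0, 4, 2)
target: VC(I) = (1, 0, 4, 2)

(1, 0, 4, 2)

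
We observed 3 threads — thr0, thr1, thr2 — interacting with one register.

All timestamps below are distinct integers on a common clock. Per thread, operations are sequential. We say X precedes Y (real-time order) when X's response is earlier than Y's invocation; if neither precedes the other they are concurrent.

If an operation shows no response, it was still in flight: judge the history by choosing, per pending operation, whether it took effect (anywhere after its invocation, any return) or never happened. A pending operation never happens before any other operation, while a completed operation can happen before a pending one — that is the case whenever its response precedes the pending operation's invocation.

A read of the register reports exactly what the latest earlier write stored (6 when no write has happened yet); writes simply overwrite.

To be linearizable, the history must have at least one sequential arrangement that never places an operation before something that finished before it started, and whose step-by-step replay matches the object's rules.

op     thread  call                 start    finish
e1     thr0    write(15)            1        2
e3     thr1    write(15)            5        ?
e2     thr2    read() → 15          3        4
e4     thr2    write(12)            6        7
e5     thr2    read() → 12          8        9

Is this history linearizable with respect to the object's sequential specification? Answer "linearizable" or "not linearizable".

one valid linearization: e1, e2, e3, e4, e5
after step 1 (e1 write(15)): value 15
after step 2 (e2 read() → 15): value 15
after step 3 (e3 write(15) (pending, included)): value 15
after step 4 (e4 write(12)): value 12
after step 5 (e5 read() → 12): value 12

linearizable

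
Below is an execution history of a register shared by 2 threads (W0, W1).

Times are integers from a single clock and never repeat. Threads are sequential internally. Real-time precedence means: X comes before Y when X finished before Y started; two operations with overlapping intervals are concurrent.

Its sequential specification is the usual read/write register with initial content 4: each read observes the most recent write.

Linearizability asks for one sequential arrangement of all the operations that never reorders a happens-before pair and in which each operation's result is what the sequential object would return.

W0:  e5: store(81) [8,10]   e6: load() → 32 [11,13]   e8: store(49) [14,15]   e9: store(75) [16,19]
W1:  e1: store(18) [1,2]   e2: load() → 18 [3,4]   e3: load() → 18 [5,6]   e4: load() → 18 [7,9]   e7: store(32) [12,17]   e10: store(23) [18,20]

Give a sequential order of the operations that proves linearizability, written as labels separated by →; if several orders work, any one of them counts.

e1 → e2 → e3 → e4 → e5 → e7 → e6 → e8 → e9 → e10

after step 1 (e1 store(18)): value 18
after step 2 (e2 load() → 18): value 18
after step 3 (e3 load() → 18): value 18
after step 4 (e4 load() → 18): value 18
after step 5 (e5 store(81)): value 81
after step 6 (e7 store(32)): value 32
after step 7 (e6 load() → 32): value 32
after step 8 (e8 store(49)): value 49
after step 9 (e9 store(75)): value 75
after step 10 (e10 store(23)): value 23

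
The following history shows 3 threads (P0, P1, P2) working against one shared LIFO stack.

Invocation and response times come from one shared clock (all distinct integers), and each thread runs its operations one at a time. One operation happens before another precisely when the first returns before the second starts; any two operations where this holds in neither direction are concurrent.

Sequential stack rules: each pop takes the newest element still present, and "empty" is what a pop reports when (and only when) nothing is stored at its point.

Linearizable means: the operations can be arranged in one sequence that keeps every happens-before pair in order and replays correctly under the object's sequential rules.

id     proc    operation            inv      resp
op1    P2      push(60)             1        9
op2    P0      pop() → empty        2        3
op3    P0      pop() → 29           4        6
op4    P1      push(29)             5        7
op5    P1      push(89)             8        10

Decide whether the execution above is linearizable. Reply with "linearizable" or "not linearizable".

linearizable

a witness: op2, op1, op4, op3, op5
step 1: op2 pop() → empty — stack <>
step 2: op1 push(60) — stack <60>
step 3: op4 push(29) — stack <60,29>
step 4: op3 pop() → 29 — stack <60>
step 5: op5 push(89) — stack <60,89>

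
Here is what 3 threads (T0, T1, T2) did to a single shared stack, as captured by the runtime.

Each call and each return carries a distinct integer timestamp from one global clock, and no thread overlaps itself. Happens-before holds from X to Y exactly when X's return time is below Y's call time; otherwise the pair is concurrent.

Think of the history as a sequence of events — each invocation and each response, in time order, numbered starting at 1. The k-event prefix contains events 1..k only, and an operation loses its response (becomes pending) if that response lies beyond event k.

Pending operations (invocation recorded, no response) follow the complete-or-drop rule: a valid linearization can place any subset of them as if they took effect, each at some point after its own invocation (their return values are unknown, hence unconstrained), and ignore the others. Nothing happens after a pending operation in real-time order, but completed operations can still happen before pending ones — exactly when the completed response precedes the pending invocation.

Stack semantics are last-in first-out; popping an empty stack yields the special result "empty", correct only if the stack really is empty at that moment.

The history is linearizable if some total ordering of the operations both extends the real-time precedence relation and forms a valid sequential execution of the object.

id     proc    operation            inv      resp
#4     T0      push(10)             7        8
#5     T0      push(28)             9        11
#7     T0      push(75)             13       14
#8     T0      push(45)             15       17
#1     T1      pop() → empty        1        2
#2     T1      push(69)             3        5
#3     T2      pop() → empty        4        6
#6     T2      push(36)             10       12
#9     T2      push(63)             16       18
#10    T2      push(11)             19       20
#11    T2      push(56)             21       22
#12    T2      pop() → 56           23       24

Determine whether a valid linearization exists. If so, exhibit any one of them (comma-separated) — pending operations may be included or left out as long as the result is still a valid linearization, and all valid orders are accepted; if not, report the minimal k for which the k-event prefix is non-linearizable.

after step 1 (#1 pop() → empty): stack <>
after step 2 (#3 pop() → empty): stack <>
after step 3 (#2 push(69)): stack <69>
after step 4 (#4 push(10)): stack <69,10>
after step 5 (#5 push(28)): stack <69,10,28>
after step 6 (#6 push(36)): stack <69,10,28,36>
after step 7 (#7 push(75)): stack <69,10,28,36,75>
after step 8 (#8 push(45)): stack <69,10,28,36,75,45>
after step 9 (#9 push(63)): stack <69,10,28,36,75,45,63>
after step 10 (#10 push(11)): stack <69,10,28,36,75,45,63,11>
after step 11 (#11 push(56)): stack <69,10,28,36,75,45,63,11,56>
after step 12 (#12 pop() → 56): stack <69,10,28,36,75,45,63,11>

linearizable — witness: #1, #3, #2, #4, #5, #6, #7, #8, #9, #10, #11, #12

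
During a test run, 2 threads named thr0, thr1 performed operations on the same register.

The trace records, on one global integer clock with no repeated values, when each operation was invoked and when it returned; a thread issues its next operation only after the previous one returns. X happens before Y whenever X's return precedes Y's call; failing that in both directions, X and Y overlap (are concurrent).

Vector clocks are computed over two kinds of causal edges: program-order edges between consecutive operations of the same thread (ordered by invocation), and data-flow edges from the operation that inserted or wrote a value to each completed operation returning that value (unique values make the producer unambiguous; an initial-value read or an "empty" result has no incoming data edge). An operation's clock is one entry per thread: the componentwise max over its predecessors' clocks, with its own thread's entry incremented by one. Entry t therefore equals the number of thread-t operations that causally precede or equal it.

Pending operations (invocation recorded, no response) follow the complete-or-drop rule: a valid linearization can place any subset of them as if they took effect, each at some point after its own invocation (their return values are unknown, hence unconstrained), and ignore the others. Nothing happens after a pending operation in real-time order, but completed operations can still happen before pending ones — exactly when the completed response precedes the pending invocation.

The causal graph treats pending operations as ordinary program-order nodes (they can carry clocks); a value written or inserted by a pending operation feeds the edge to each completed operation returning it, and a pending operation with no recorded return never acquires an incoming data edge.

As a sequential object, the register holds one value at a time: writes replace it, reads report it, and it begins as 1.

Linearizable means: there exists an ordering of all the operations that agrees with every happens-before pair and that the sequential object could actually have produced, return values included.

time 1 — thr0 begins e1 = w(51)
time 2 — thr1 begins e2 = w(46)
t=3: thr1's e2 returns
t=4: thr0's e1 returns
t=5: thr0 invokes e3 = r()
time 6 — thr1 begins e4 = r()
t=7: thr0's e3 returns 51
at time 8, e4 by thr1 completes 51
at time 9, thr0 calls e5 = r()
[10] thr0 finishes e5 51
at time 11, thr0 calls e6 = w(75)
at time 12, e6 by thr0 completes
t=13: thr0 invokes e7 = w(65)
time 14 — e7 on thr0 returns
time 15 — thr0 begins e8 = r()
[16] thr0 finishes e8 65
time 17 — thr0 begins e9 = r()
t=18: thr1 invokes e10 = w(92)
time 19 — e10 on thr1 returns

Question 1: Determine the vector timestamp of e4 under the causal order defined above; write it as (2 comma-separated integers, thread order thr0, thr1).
(1, 2)

e2 (invocation 2): nothing precedes it; thr1's component alone gives (0, 1)
e1 (invocation 1): nothing precedes it; thr0's component alone gives (1, 0)
e3 (invocation 5): componentwise max over VC(e1)=(1, 0), +1 at thr0, giving (2, 0)
e4 (invocation 6): componentwise max over VC(e1)=(1, 0), VC(e2)=(0, 1), +1 at thr1, giving (1, 2)
e5 (invocation 9): componentwise max over VC(e1)=(1, 0), VC(e3)=(2, 0), +1 at thr0, giving (3, 0)
e10 (invocation 18): componentwise max over VC(e4)=(1, 2), +1 at thr1, giving (1, 3)
e6 (invocation 11): componentwise max over VC(e5)=(3, 0), +1 at thr0, giving (4, 0)
e7 (invocation 13): componentwise max over VC(e6)=(4, 0), +1 at thr0, giving (5, 0)
e8 (invocation 15): componentwise max over VC(e7)=(5, 0), +1 at thr0, giving (6, 0)
e9 (invocation 17): componentwise max over VC(e8)=(6, 0), +1 at thr0, giving (7, 0)
target: VC(e4) = (1, 2)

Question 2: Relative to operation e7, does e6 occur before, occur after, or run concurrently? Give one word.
before

e6 spans [11,12], e7 spans [13,14]
resp(e6)=12 < inv(e7)=13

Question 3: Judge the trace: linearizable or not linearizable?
linearizable

one valid linearization: e2, e1, e3, e4, e5, e6, e7, e8, e9, e10
1. e2 w(46), leaving value 46
2. e1 w(51), leaving value 51
3. e3 r() → 51, leaving value 51
4. e4 r() → 51, leaving value 51
5. e5 r() → 51, leaving value 51
6. e6 w(75), leaving value 75
7. e7 w(65), leaving value 65
8. e8 r() → 65, leaving value 65
9. e9 r() (pending, included), leaving value 65
10. e10 w(92), leaving value 92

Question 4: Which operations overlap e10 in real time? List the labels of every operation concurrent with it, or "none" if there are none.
e9

overlap test against e10 [18,19]: concurrent iff the interval meets 18..19
e1 [1,4]: before
e2 [2,3]: before
e3 [5,7]: before
e4 [6,8]: before
e5 [9,10]: before
e6 [11,12]: before
e7 [13,14]: before
e8 [15,16]: before
e9 [17,…): concurrent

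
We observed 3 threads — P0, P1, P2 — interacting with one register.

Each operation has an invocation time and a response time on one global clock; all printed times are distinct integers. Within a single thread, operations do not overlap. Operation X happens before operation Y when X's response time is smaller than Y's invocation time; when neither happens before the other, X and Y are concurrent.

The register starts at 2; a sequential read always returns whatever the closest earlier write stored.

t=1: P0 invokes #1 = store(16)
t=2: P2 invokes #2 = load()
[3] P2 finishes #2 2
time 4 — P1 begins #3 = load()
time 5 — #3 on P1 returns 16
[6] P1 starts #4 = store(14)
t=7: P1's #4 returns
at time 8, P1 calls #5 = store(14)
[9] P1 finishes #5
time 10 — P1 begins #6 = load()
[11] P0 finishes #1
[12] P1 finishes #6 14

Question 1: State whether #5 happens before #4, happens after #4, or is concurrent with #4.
Answer: after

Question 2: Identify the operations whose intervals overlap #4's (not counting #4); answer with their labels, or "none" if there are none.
Answer: #1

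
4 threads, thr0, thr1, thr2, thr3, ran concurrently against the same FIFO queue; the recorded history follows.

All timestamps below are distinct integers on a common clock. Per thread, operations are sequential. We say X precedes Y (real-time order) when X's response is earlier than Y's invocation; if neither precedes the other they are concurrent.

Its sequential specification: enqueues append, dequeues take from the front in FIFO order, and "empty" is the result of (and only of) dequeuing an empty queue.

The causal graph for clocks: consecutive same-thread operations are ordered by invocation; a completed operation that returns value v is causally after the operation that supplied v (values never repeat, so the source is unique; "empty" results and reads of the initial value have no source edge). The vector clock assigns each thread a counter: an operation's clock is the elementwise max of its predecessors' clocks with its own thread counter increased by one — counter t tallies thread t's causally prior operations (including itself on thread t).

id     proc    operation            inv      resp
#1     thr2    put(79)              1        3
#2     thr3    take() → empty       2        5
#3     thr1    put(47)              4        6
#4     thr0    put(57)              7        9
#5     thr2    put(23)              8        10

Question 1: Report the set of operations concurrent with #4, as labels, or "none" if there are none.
#5

#4 runs from 7 to 9; window-overlapping ops are concurrent
#1 [1,3]: before
#2 [2,5]: before
#3 [4,6]: before
#5 [8,10]: concurrent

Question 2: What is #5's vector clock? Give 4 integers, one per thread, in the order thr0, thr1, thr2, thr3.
(0, 0, 2, 0)

no predecessors for #2 (invoked 2): thr3 increments from zero → (0, 0, 0, 1)
no predecessors for #1 (invoked 1): thr2 increments from zero → (0, 0, 1, 0)
no predecessors for #3 (invoked 4): thr1 increments from zero → (0, 1, 0, 0)
no predecessors for #4 (invoked 7): thr0 increments from zero → (1, 0, 0, 0)
VC(#5, invoked at 8): max of VC(#1)=(0, 0, 1, 0), then +1 on thread thr2 → (0, 0, 2, 0)
target: VC(#5) = (0, 0, 2, 0)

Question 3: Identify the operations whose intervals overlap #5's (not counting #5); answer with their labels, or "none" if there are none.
#4

#5 spans [8,10]: anything still running between times 8 and 10 counts as concurrent
#1 [1,3]: before
#2 [2,5]: before
#3 [4,6]: before
#4 [7,9]: concurrent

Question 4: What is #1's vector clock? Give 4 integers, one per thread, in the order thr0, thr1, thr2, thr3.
(0, 0, 1, 0)

#2, invoked 2, has no incoming edges; only thr3's bump applies → (0, 0, 0, 1)
#1, invoked 1, has no incoming edges; only thr2's bump applies → (0, 0, 1, 0)
#3, invoked 4, has no incoming edges; only thr1's bump applies → (0, 1, 0, 0)
#4, invoked 7, has no incoming edges; only thr0's bump applies → (1, 0, 0, 0)
#5 (invocation 8): componentwise max over VC(#1)=(0, 0, 1, 0), +1 at thr2, giving (0, 0, 2, 0)
target: VC(#1) = (0, 0, 1, 0)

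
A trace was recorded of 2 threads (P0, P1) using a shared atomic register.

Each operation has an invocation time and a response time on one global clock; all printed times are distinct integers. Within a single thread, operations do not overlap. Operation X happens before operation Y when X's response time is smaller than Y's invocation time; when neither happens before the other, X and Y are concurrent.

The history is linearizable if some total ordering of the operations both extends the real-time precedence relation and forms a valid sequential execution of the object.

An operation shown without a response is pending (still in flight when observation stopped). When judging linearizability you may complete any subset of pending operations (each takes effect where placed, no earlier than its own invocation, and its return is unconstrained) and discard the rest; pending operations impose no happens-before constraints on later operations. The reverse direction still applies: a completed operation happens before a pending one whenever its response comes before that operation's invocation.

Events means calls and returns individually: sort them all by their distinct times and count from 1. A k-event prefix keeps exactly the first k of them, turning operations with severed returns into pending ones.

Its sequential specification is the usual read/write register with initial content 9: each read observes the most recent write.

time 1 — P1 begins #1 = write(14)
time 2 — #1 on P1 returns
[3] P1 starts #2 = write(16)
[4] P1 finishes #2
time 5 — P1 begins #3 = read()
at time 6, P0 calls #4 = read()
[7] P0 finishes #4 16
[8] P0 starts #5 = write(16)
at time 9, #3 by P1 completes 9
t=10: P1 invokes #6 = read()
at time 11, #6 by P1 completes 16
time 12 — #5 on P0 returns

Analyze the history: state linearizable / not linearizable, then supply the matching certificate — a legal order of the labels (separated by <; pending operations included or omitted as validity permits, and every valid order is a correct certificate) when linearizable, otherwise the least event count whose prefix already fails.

not linearizable — minimal violating prefix: 9 events

prefix check: 1..8 passes, 1..9 fails once #3's time-9 response joins
no legal order exists: 2 real-time-consistent candidates over 4 completed atomic register operations, all rejected
every completion of the 1 pending operation (#5) was checked; none linearizes
one such order, #1, #2, #3, #4 (pending dropped), breaks at step 3 where #3 read() → 9 is illegal
one such order, #1, #2, #4, #3 (pending dropped), breaks at step 4 where #3 read() → 9 is illegal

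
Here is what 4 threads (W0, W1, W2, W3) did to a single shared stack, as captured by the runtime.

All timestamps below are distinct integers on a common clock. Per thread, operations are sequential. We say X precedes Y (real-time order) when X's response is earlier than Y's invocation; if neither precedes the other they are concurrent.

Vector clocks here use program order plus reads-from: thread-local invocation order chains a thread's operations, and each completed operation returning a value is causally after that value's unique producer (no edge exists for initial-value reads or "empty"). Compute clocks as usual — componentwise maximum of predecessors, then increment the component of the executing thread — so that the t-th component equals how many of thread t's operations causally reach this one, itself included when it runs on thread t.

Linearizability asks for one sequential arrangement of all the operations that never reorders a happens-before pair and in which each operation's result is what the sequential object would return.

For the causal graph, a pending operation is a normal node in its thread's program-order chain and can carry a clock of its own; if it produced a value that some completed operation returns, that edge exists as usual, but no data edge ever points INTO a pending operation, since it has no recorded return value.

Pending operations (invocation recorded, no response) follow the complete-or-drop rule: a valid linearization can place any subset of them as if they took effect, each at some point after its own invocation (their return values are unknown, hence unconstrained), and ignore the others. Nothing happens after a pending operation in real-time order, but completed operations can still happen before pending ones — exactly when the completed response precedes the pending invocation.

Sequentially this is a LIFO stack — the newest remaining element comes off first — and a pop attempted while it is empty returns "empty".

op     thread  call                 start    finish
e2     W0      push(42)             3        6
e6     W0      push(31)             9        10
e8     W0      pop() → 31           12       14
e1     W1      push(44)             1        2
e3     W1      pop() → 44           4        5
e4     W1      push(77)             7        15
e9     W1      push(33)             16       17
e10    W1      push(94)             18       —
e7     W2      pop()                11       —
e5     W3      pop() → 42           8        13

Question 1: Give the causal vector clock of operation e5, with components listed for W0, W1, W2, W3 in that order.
no predecessors for e7 (invoked 11): W2 increments from zero → (0, 0, 1, 0)
no predecessors for e1 (invoked 1): W1 increments from zero → (0, 1, 0, 0)
no predecessors for e2 (invoked 3): W0 increments from zero → (1, 0, 0, 0)
e3, invoked 4, takes VC(e1)=(0, 1, 0, 0) under max, adds 1 for W1 → (0, 2, 0, 0)
e5, invoked 8, takes VC(e2)=(1, 0, 0, 0) under max, adds 1 for W3 → (1, 0, 0, 1)
e6, invoked 9, takes VC(e2)=(1, 0, 0, 0) under max, adds 1 for W0 → (2, 0, 0, 0)
e4, invoked 7, takes VC(e3)=(0, 2, 0, 0) under max, adds 1 for W1 → (0, 3, 0, 0)
e8, invoked 12, takes VC(e6)=(2, 0, 0, 0) under max, adds 1 for W0 → (3, 0, 0, 0)
e9, invoked 16, takes VC(e4)=(0, 3, 0, 0) under max, adds 1 for W1 → (0, 4, 0, 0)
e10, invoked 18, takes VC(e9)=(0, 4, 0, 0) under max, adds 1 for W1 → (0, 5, 0, 0)
target: VC(e5) = (1, 0, 0, 1)

(1, 0, 0, 1)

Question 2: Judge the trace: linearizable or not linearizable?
witness order: e1, e3, e2, e4, e6, e8, e7, e5, e9
step 1: e1 push(44) — stack <44>
step 2: e3 pop() → 44 — stack <>
step 3: e2 push(42) — stack <42>
step 4: e4 push(77) — stack <42,77>
step 5: e6 push(31) — stack <42,77,31>
step 6: e8 pop() → 31 — stack <42,77>
step 7: e7 pop() (pending, included) — stack <42>
step 8: e5 pop() → 42 — stack <>
step 9: e9 push(33) — stack <33>

linearizable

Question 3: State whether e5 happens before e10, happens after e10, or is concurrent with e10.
e5 spans [8,13], e10 spans [18,…)
resp(e5)=13 < inv(e10)=18

before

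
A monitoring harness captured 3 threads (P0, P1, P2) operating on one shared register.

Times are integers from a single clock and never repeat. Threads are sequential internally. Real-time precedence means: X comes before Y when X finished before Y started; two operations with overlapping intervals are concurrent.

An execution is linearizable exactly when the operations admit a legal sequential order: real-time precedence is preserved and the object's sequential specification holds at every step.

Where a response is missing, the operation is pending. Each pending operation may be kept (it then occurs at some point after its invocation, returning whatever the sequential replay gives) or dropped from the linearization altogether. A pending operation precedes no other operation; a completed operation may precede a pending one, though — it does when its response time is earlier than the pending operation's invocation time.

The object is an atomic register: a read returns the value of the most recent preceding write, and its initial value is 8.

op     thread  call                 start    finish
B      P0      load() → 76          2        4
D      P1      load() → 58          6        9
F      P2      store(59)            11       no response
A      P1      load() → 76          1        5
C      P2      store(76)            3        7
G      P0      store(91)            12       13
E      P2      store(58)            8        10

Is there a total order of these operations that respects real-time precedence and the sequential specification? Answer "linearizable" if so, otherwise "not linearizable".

linearizable

a witness: C, A, B, E, D, F, G
1. C store(76), leaving value 76
2. A load() → 76, leaving value 76
3. B load() → 76, leaving value 76
4. E store(58), leaving value 58
5. D load() → 58, leaving value 58
6. F store(59) (pending, included), leaving value 59
7. G store(91), leaving value 91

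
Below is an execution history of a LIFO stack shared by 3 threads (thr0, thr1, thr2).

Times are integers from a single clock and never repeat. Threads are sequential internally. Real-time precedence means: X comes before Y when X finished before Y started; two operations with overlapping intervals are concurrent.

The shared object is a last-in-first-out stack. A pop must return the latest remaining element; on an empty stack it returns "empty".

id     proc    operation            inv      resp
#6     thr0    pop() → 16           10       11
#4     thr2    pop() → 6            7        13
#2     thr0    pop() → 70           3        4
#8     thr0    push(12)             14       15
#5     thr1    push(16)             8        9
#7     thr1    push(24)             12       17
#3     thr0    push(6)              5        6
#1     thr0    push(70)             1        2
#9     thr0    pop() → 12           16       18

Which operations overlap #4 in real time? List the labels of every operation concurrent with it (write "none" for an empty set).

#5, #6, #7

#4 runs from 7 to 13; window-overlapping ops are concurrent
#1 [1,2]: before
#2 [3,4]: before
#3 [5,6]: before
#5 [8,9]: concurrent
#6 [10,11]: concurrent
#7 [12,17]: concurrent
#8 [14,15]: after
#9 [16,18]: after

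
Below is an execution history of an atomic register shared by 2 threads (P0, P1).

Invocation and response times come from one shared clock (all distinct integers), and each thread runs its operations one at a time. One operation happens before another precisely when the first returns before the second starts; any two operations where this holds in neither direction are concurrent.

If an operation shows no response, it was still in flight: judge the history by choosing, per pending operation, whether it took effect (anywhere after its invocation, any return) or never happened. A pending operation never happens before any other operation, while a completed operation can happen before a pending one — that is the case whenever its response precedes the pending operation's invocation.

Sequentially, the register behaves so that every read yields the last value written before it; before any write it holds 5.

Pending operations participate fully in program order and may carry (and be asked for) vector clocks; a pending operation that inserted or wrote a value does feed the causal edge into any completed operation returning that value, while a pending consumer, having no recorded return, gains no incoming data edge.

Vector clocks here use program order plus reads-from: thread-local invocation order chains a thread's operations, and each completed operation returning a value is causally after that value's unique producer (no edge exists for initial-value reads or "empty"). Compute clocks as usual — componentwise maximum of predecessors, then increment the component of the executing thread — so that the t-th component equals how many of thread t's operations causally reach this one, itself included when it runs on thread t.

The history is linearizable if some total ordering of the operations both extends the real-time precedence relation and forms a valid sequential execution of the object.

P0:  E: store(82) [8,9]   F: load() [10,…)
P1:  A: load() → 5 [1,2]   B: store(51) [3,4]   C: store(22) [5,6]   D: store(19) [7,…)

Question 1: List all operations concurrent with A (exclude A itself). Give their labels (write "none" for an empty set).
none

A runs from 1 to 2; window-overlapping ops are concurrent
B [3,4]: after
C [5,6]: after
D [7,…): after
E [8,9]: after
F [10,…): after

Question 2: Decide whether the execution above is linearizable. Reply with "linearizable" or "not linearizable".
linearizable

one valid linearization: A, B, C, D, E
step 1: A load() → 5 — value 5
step 2: B store(51) — value 51
step 3: C store(22) — value 22
step 4: D store(19) (pending, included) — value 19
step 5: E store(82) — value 82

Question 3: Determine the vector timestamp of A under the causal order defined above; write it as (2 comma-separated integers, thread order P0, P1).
(0, 1)

root op A, invoked 1: fresh clock plus P1's own tick → (0, 1)
root op E, invoked 8: fresh clock plus P0's own tick → (1, 0)
VC(B, invoked at 3): max of VC(A)=(0, 1), then +1 on thread P1 → (0, 2)
VC(F, invoked at 10): max of VC(E)=(1, 0), then +1 on thread P0 → (2, 0)
VC(C, invoked at 5): max of VC(B)=(0, 2), then +1 on thread P1 → (0, 3)
VC(D, invoked at 7): max of VC(C)=(0, 3), then +1 on thread P1 → (0, 4)
target: VC(A) = (0, 1)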